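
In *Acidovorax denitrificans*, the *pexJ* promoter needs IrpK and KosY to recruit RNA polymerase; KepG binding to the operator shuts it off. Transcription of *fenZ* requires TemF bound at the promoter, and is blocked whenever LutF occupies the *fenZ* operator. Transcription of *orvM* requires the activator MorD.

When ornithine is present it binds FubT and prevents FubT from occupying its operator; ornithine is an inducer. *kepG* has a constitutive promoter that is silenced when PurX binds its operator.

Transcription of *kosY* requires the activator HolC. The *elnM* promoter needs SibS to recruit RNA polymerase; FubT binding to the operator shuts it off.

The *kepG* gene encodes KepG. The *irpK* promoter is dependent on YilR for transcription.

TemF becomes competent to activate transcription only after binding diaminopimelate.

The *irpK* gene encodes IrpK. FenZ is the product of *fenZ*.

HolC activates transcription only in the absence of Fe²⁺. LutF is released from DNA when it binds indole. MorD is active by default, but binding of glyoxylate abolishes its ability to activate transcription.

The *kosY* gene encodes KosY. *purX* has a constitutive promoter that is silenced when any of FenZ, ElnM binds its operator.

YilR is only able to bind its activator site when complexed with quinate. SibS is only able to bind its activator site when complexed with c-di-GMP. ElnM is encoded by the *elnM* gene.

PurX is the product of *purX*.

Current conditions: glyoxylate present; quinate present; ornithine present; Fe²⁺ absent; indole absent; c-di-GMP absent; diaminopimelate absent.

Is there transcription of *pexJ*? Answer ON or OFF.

Quinate is present, so YilR is active.
No repressor is bound and YilR is active, so *irpK* is transcribed.
So IrpK is produced and active.
Fe²⁺ is absent, so HolC is active.
No repressor is bound and HolC is active, so *kosY* is transcribed.
So KosY is produced and active.
Indole is absent, so LutF is active.
Diaminopimelate is absent, so TemF is inactive.
With repressor LutF bound, *fenZ* is not transcribed.
So FenZ is not produced.
c-di-GMP is absent, so SibS is inactive.
Ornithine is present, so FubT is inactive.
Required activator SibS is absent, so *elnM* is not transcribed.
So ElnM is not produced.
With no repressor bound, *purX* is transcribed.
So PurX is produced and active.
With repressor PurX bound, *kepG* is not transcribed.
So KepG is not produced.
No repressor is bound and IrpK and KosY are active, so *pexJ* is transcribed.

ON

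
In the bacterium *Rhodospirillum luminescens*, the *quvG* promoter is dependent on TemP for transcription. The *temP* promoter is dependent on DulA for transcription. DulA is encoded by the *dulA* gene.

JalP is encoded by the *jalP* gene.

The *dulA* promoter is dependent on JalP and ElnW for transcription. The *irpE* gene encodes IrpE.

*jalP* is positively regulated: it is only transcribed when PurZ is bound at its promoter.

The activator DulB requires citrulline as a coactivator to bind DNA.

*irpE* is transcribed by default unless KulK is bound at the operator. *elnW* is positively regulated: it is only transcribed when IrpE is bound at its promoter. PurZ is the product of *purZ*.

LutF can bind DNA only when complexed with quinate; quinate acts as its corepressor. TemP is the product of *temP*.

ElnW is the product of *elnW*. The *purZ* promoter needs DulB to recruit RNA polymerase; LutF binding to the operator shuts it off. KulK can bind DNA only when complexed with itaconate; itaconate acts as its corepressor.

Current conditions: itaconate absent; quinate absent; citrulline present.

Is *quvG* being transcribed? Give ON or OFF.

ON

Citrulline is present, so DulB is active.
Quinate is absent, so LutF is inactive.
No repressor is bound and DulB is active, so *purZ* is transcribed.
So PurZ is produced and active.
No repressor is bound and PurZ is active, so *jalP* is transcribed.
So JalP is produced and active.
Itaconate is absent, so KulK is inactive.
With no repressor bound, *irpE* is transcribed.
So IrpE is produced and active.
No repressor is bound and IrpE is active, so *elnW* is transcribed.
So ElnW is produced and active.
No repressor is bound and JalP and ElnW are active, so *dulA* is transcribed.
So DulA is produced and active.
No repressor is bound and DulA is active, so *temP* is transcribed.
So TemP is produced and active.
No repressor is bound and TemP is active, so *quvG* is transcribed.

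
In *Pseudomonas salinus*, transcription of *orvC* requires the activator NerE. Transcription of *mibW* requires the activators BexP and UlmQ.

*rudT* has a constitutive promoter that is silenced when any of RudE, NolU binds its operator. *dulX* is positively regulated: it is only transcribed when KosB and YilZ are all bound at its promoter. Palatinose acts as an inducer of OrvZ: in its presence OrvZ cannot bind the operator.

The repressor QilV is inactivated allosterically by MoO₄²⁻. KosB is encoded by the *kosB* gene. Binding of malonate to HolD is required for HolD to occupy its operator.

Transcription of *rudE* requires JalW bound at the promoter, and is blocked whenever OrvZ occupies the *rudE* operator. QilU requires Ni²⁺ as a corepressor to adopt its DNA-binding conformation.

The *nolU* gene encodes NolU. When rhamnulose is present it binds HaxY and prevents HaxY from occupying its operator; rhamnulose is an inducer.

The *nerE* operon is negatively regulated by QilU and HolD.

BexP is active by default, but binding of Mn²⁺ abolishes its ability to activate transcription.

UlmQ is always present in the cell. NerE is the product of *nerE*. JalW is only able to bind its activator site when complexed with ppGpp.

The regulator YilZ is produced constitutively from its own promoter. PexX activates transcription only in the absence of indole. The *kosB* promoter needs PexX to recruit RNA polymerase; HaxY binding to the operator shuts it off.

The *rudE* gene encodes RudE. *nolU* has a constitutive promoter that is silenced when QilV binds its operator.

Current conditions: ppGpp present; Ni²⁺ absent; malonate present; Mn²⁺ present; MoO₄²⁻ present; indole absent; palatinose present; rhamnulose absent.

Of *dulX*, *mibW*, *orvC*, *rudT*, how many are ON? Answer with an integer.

0

Rhamnulose is absent, so HaxY is active.
Indole is absent, so PexX is active.
With repressor HaxY bound, *kosB* is not transcribed.
So KosB is not produced.
YilZ is produced constitutively and is active.
Required activator KosB is absent, so *dulX* is not transcribed.
→ *dulX* is OFF.
Mn²⁺ is present, so BexP is inactive.
UlmQ is produced constitutively and is active.
Required activator BexP is absent, so *mibW* is not transcribed.
→ *mibW* is OFF.
Ni²⁺ is absent, so QilU is inactive.
Malonate is present, so HolD is active.
With repressor HolD bound, *nerE* is not transcribed.
So NerE is not produced.
Required activator NerE is absent, so *orvC* is not transcribed.
→ *orvC* is OFF.
Palatinose is present, so OrvZ is inactive.
ppGpp is present, so JalW is active.
No repressor is bound and JalW is active, so *rudE* is transcribed.
So RudE is produced and active.
MoO₄²⁻ is present, so QilV is inactive.
With no repressor bound, *nolU* is transcribed.
So NolU is produced and active.
With repressor RudE bound, *rudT* is not transcribed.
→ *rudT* is OFF.
0 of the 4 genes are transcribed.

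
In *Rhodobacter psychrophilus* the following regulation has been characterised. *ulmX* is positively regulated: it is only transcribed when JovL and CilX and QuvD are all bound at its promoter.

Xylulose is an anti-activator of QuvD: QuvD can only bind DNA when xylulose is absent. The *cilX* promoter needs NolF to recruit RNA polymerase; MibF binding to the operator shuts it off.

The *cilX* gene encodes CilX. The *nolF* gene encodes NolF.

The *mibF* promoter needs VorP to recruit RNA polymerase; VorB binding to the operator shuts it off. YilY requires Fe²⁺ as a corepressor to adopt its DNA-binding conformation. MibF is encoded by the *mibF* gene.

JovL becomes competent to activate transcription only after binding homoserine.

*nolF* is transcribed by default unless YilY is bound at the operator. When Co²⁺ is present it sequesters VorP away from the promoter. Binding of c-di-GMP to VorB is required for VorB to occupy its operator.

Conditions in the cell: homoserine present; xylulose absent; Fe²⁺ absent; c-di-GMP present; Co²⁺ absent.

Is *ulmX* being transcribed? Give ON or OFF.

ON

Homoserine is present, so JovL is active.
c-di-GMP is present, so VorB is active.
Co²⁺ is absent, so VorP is active.
With repressor VorB bound, *mibF* is not transcribed.
So MibF is not produced.
Fe²⁺ is absent, so YilY is inactive.
With no repressor bound, *nolF* is transcribed.
So NolF is produced and active.
No repressor is bound and NolF is active, so *cilX* is transcribed.
So CilX is produced and active.
Xylulose is absent, so QuvD is active.
No repressor is bound and JovL and CilX and QuvD are active, so *ulmX* is transcribed.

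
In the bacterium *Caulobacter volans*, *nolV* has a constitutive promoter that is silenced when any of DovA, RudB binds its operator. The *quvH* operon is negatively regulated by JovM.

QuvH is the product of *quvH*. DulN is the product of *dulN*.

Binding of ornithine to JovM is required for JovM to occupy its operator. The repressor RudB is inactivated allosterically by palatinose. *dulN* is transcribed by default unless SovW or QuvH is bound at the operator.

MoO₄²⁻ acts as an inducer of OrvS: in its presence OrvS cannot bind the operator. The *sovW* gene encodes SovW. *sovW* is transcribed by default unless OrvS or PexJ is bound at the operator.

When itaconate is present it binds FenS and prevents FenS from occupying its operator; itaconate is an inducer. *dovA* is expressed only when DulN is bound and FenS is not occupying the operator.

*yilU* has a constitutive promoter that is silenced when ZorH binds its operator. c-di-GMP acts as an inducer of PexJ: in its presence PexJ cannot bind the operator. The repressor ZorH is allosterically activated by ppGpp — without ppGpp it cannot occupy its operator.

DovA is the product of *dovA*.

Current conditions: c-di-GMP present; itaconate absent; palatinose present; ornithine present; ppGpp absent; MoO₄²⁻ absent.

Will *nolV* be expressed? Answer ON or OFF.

Itaconate is absent, so FenS is active.
MoO₄²⁻ is absent, so OrvS is active.
c-di-GMP is present, so PexJ is inactive.
With repressor OrvS bound, *sovW* is not transcribed.
So SovW is not produced.
Ornithine is present, so JovM is active.
With repressor JovM bound, *quvH* is not transcribed.
So QuvH is not produced.
With no repressor bound, *dulN* is transcribed.
So DulN is produced and active.
With repressor FenS bound, *dovA* is not transcribed.
So DovA is not produced.
Palatinose is present, so RudB is inactive.
With no repressor bound, *nolV* is transcribed.

ON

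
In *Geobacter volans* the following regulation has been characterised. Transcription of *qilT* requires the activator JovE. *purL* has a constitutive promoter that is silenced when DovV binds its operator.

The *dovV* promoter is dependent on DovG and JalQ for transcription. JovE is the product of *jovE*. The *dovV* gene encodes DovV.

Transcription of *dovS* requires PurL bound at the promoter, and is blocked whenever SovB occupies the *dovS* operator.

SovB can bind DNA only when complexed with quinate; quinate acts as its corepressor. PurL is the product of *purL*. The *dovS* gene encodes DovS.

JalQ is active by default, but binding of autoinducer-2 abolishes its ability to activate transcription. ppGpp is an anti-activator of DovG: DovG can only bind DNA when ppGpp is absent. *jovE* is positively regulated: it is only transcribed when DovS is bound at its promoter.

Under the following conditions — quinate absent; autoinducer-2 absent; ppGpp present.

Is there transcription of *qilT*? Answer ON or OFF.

ON

ppGpp is present, so DovG is inactive.
Autoinducer-2 is absent, so JalQ is active.
Required activator DovG is absent, so *dovV* is not transcribed.
So DovV is not produced.
With no repressor bound, *purL* is transcribed.
So PurL is produced and active.
Quinate is absent, so SovB is inactive.
No repressor is bound and PurL is active, so *dovS* is transcribed.
So DovS is produced and active.
No repressor is bound and DovS is active, so *jovE* is transcribed.
So JovE is produced and active.
No repressor is bound and JovE is active, so *qilT* is transcribed.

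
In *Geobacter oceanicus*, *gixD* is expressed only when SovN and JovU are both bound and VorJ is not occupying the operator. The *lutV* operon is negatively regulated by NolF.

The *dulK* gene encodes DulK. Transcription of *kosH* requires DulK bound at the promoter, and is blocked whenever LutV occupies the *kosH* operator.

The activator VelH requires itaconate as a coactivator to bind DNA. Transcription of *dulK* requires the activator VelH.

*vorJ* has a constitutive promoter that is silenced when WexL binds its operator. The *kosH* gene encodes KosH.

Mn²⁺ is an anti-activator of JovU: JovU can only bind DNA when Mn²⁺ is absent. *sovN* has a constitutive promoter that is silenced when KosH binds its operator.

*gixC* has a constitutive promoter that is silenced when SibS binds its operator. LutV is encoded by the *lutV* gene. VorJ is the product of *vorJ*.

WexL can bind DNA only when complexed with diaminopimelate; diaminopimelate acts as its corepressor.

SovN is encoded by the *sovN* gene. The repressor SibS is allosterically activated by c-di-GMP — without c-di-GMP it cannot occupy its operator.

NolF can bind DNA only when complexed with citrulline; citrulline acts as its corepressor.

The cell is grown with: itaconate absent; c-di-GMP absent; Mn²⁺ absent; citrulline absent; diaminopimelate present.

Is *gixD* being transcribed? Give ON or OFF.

Itaconate is absent, so VelH is inactive.
Required activator VelH is absent, so *dulK* is not transcribed.
So DulK is not produced.
Citrulline is absent, so NolF is inactive.
With no repressor bound, *lutV* is transcribed.
So LutV is produced and active.
With repressor LutV bound, *kosH* is not transcribed.
So KosH is not produced.
With no repressor bound, *sovN* is transcribed.
So SovN is produced and active.
Mn²⁺ is absent, so JovU is active.
Diaminopimelate is present, so WexL is active.
With repressor WexL bound, *vorJ* is not transcribed.
So VorJ is not produced.
No repressor is bound and SovN and JovU are active, so *gixD* is transcribed.

ON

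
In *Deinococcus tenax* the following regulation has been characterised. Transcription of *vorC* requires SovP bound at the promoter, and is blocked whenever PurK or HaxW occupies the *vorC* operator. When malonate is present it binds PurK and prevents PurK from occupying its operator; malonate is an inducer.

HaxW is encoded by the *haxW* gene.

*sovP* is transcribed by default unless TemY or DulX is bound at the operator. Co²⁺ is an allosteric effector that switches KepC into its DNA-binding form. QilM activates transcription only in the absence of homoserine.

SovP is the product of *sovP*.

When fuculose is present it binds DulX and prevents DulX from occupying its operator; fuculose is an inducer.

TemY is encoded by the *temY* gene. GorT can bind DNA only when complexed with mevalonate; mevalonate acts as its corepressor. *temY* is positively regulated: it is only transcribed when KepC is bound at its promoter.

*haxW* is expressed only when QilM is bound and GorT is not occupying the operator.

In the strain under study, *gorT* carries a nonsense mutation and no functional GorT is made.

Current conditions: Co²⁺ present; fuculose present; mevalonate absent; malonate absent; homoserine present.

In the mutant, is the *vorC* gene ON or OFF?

OFF

Malonate is absent, so PurK is active.
GorT is non-functional in this strain, so it has no effect.
Homoserine is present, so QilM is inactive.
Required activator QilM is absent, so *haxW* is not transcribed.
So HaxW is not produced.
Co²⁺ is present, so KepC is active.
No repressor is bound and KepC is active, so *temY* is transcribed.
So TemY is produced and active.
Fuculose is present, so DulX is inactive.
With repressor TemY bound, *sovP* is not transcribed.
So SovP is not produced.
With repressor PurK bound, *vorC* is not transcribed.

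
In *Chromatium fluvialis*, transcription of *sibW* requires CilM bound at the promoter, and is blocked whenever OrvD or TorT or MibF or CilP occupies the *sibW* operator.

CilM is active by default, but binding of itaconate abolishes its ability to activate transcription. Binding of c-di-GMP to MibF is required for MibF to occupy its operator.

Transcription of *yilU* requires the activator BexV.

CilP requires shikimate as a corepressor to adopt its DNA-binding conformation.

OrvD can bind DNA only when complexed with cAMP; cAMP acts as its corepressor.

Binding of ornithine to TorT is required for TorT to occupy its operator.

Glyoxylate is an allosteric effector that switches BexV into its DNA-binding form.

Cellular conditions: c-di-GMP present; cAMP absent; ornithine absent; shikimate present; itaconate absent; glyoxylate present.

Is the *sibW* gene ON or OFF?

cAMP is absent, so OrvD is inactive.
Ornithine is absent, so TorT is inactive.
c-di-GMP is present, so MibF is active.
Shikimate is present, so CilP is active.
Itaconate is absent, so CilM is active.
With repressor MibF bound, *sibW* is not transcribed.

OFF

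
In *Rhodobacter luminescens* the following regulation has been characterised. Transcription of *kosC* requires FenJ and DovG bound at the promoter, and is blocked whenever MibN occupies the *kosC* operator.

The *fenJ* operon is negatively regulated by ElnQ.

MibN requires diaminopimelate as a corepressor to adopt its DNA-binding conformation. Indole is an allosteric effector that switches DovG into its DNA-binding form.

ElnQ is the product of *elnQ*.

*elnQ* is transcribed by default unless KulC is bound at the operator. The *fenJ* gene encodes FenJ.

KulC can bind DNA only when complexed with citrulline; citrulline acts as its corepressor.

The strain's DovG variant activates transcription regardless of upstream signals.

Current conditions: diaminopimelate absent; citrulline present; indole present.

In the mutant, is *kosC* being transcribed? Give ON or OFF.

Diaminopimelate is absent, so MibN is inactive.
Citrulline is present, so KulC is active.
With repressor KulC bound, *elnQ* is not transcribed.
So ElnQ is not produced.
With no repressor bound, *fenJ* is transcribed.
So FenJ is produced and active.
DovG is constitutively active in this strain.
No repressor is bound and FenJ and DovG are active, so *kosC* is transcribed.

ON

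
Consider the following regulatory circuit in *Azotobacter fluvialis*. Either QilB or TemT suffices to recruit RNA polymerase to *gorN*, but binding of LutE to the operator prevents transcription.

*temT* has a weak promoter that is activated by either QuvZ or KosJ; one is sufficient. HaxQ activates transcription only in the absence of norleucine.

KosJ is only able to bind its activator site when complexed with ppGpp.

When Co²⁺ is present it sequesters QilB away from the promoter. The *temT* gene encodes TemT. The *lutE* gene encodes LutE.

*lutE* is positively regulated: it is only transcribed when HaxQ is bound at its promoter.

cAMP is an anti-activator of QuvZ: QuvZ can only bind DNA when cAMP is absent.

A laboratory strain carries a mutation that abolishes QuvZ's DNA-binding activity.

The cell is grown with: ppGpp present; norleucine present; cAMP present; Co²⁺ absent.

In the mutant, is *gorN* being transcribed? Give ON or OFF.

Co²⁺ is absent, so QilB is active.
QuvZ is non-functional in this strain, so it has no effect.
ppGpp is present, so KosJ is active.
Activator KosJ is present, so *temT* is transcribed.
So TemT is produced and active.
Norleucine is present, so HaxQ is inactive.
Required activator HaxQ is absent, so *lutE* is not transcribed.
So LutE is not produced.
Activator QilB is present, so *gorN* is transcribed.

ON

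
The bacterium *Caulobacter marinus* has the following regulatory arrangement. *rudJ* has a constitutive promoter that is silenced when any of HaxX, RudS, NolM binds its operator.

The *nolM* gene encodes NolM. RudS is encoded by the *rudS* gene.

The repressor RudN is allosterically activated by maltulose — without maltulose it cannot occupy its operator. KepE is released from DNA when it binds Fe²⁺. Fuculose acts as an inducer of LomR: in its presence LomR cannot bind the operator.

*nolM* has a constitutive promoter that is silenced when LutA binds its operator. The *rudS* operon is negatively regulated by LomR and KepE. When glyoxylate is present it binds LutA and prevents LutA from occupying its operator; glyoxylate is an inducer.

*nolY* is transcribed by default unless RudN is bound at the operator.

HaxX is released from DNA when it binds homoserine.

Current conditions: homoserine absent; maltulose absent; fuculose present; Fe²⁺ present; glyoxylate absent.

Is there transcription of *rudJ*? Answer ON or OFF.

OFF

Homoserine is absent, so HaxX is active.
Fuculose is present, so LomR is inactive.
Fe²⁺ is present, so KepE is inactive.
With no repressor bound, *rudS* is transcribed.
So RudS is produced and active.
Glyoxylate is absent, so LutA is active.
With repressor LutA bound, *nolM* is not transcribed.
So NolM is not produced.
With repressor HaxX bound, *rudJ* is not transcribed.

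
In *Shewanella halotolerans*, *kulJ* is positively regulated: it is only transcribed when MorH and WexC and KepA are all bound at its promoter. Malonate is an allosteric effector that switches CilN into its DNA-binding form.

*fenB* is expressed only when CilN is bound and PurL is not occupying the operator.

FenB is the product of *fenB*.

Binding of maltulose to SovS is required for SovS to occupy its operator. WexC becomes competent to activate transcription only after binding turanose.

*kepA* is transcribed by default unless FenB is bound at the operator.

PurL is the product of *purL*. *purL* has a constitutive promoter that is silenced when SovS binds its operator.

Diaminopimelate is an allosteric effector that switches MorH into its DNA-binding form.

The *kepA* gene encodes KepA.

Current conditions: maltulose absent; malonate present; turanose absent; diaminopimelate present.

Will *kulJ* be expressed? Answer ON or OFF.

Diaminopimelate is present, so MorH is active.
Turanose is absent, so WexC is inactive.
Maltulose is absent, so SovS is inactive.
With no repressor bound, *purL* is transcribed.
So PurL is produced and active.
Malonate is present, so CilN is active.
With repressor PurL bound, *fenB* is not transcribed.
So FenB is not produced.
With no repressor bound, *kepA* is transcribed.
So KepA is produced and active.
Required activator WexC is absent, so *kulJ* is not transcribed.

OFF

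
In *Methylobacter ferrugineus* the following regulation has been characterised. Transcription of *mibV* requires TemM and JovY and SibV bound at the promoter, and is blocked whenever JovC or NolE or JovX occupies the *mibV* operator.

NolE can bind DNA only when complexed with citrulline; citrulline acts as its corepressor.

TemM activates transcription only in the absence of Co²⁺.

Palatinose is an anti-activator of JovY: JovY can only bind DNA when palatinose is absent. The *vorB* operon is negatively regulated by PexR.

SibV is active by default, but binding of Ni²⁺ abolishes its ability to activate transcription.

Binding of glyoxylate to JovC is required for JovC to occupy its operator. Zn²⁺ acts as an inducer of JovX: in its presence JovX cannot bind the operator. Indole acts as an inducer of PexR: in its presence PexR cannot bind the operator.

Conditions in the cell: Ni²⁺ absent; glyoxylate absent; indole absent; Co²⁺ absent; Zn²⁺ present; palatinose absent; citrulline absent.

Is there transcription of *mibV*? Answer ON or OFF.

ON

Co²⁺ is absent, so TemM is active.
Palatinose is absent, so JovY is active.
Glyoxylate is absent, so JovC is inactive.
Citrulline is absent, so NolE is inactive.
Zn²⁺ is present, so JovX is inactive.
Ni²⁺ is absent, so SibV is active.
No repressor is bound and TemM and JovY and SibV are active, so *mibV* is transcribed.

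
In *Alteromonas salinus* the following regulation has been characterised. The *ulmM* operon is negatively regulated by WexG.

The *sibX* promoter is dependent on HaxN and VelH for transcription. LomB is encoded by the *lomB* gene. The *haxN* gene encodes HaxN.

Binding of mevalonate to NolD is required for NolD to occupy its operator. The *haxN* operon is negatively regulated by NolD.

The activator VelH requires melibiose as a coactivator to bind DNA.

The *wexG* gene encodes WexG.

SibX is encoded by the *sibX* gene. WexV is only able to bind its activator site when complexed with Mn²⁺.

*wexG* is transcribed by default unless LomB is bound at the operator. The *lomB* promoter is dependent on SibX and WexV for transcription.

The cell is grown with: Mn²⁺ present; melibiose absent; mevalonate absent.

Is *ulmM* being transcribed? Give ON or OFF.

OFF

Mevalonate is absent, so NolD is inactive.
With no repressor bound, *haxN* is transcribed.
So HaxN is produced and active.
Melibiose is absent, so VelH is inactive.
Required activator VelH is absent, so *sibX* is not transcribed.
So SibX is not produced.
Mn²⁺ is present, so WexV is active.
Required activator SibX is absent, so *lomB* is not transcribed.
So LomB is not produced.
With no repressor bound, *wexG* is transcribed.
So WexG is produced and active.
With repressor WexG bound, *ulmM* is not transcribed.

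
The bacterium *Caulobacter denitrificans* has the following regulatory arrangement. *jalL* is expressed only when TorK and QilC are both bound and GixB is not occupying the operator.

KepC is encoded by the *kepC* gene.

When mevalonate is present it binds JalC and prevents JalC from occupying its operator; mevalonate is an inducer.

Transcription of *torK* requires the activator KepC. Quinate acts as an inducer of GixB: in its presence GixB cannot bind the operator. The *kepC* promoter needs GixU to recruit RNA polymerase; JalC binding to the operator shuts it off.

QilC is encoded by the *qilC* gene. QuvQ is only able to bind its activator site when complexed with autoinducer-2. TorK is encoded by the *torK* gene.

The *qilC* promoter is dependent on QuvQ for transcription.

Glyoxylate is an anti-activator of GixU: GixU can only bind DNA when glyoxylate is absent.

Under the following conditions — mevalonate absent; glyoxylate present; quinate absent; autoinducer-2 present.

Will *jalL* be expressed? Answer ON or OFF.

Mevalonate is absent, so JalC is active.
Glyoxylate is present, so GixU is inactive.
With repressor JalC bound, *kepC* is not transcribed.
So KepC is not produced.
Required activator KepC is absent, so *torK* is not transcribed.
So TorK is not produced.
Autoinducer-2 is present, so QuvQ is active.
No repressor is bound and QuvQ is active, so *qilC* is transcribed.
So QilC is produced and active.
Quinate is absent, so GixB is active.
With repressor GixB bound, *jalL* is not transcribed.

OFF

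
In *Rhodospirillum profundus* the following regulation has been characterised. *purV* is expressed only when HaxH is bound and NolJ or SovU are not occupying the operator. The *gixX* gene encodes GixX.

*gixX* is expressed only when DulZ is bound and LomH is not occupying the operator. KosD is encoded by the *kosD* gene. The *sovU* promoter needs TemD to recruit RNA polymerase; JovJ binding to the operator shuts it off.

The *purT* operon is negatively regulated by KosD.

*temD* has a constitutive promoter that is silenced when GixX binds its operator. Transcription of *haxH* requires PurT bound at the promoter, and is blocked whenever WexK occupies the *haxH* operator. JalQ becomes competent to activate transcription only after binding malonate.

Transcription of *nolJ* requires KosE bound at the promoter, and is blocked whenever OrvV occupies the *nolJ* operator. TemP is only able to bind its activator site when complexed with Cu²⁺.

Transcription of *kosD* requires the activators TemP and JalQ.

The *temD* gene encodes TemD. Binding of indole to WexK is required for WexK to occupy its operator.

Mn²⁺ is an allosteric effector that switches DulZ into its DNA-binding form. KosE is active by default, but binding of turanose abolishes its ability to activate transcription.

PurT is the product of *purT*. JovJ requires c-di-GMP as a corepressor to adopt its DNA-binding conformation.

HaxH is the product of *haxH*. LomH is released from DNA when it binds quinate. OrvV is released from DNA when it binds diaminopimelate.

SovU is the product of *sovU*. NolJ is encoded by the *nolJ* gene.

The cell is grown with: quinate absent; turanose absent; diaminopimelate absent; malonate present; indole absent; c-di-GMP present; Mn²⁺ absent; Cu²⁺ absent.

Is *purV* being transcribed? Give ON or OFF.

Cu²⁺ is absent, so TemP is inactive.
Malonate is present, so JalQ is active.
Required activator TemP is absent, so *kosD* is not transcribed.
So KosD is not produced.
With no repressor bound, *purT* is transcribed.
So PurT is produced and active.
Indole is absent, so WexK is inactive.
No repressor is bound and PurT is active, so *haxH* is transcribed.
So HaxH is produced and active.
Diaminopimelate is absent, so OrvV is active.
Turanose is absent, so KosE is active.
With repressor OrvV bound, *nolJ* is not transcribed.
So NolJ is not produced.
Quinate is absent, so LomH is active.
Mn²⁺ is absent, so DulZ is inactive.
With repressor LomH bound, *gixX* is not transcribed.
So GixX is not produced.
With no repressor bound, *temD* is transcribed.
So TemD is produced and active.
c-di-GMP is present, so JovJ is active.
With repressor JovJ bound, *sovU* is not transcribed.
So SovU is not produced.
No repressor is bound and HaxH is active, so *purV* is transcribed.

ON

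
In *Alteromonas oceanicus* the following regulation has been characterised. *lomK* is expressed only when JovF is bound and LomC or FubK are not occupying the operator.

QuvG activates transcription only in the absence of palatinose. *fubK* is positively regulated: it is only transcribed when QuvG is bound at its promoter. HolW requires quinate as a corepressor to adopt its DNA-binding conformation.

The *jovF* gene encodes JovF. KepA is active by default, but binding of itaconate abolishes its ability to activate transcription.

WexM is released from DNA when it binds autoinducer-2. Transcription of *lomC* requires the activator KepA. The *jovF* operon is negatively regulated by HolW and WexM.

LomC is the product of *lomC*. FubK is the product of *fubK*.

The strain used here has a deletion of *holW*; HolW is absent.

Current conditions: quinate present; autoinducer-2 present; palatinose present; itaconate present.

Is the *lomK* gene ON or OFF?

ON

Itaconate is present, so KepA is inactive.
Required activator KepA is absent, so *lomC* is not transcribed.
So LomC is not produced.
HolW is non-functional in this strain, so it has no effect.
Autoinducer-2 is present, so WexM is inactive.
With no repressor bound, *jovF* is transcribed.
So JovF is produced and active.
Palatinose is present, so QuvG is inactive.
Required activator QuvG is absent, so *fubK* is not transcribed.
So FubK is not produced.
No repressor is bound and JovF is active, so *lomK* is transcribed.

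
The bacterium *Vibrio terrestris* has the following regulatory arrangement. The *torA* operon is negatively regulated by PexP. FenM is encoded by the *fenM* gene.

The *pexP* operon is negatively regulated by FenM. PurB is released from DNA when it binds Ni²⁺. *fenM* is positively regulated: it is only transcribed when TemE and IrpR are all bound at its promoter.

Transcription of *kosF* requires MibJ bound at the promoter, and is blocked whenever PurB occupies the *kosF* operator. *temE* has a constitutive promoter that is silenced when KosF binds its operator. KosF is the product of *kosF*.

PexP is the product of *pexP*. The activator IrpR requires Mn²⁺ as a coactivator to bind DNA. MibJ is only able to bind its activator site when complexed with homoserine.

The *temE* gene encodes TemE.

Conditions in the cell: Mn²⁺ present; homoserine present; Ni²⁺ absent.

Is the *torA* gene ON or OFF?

ON

Ni²⁺ is absent, so PurB is active.
Homoserine is present, so MibJ is active.
With repressor PurB bound, *kosF* is not transcribed.
So KosF is not produced.
With no repressor bound, *temE* is transcribed.
So TemE is produced and active.
Mn²⁺ is present, so IrpR is active.
No repressor is bound and TemE and IrpR are active, so *fenM* is transcribed.
So FenM is produced and active.
With repressor FenM bound, *pexP* is not transcribed.
So PexP is not produced.
With no repressor bound, *torA* is transcribed.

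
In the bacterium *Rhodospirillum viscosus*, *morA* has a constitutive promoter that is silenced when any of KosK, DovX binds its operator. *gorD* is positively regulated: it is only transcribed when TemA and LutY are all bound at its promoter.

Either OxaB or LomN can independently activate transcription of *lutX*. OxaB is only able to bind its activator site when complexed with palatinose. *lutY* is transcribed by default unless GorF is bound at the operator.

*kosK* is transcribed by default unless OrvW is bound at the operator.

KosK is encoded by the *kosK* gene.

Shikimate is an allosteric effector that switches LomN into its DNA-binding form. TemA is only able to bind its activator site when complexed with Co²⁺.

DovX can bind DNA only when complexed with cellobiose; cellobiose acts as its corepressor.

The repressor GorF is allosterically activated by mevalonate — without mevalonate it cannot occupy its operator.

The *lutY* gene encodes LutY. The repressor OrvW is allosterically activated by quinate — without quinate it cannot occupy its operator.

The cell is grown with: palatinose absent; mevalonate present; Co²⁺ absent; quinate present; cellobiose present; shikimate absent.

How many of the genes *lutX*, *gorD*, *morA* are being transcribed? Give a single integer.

0

Palatinose is absent, so OxaB is inactive.
Shikimate is absent, so LomN is inactive.
No activator is available at the *lutX* promoter, so *lutX* is not transcribed.
→ *lutX* is OFF.
Co²⁺ is absent, so TemA is inactive.
Mevalonate is present, so GorF is active.
With repressor GorF bound, *lutY* is not transcribed.
So LutY is not produced.
Required activator TemA is absent, so *gorD* is not transcribed.
→ *gorD* is OFF.
Quinate is present, so OrvW is active.
With repressor OrvW bound, *kosK* is not transcribed.
So KosK is not produced.
Cellobiose is present, so DovX is active.
With repressor DovX bound, *morA* is not transcribed.
→ *morA* is OFF.
0 of the 3 genes are transcribed.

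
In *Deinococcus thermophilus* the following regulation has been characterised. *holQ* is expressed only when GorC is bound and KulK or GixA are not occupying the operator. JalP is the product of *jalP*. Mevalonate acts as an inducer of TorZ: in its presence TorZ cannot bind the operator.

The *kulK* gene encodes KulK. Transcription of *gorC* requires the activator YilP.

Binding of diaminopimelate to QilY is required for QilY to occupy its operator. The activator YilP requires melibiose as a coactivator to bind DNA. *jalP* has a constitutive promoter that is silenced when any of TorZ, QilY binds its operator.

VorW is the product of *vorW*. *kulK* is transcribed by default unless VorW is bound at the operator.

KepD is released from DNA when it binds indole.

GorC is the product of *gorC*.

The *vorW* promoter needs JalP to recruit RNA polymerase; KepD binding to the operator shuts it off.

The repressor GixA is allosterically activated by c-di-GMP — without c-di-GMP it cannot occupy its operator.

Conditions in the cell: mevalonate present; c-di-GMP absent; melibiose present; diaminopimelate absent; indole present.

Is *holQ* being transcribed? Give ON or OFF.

ON

Melibiose is present, so YilP is active.
No repressor is bound and YilP is active, so *gorC* is transcribed.
So GorC is produced and active.
Indole is present, so KepD is inactive.
Mevalonate is present, so TorZ is inactive.
Diaminopimelate is absent, so QilY is inactive.
With no repressor bound, *jalP* is transcribed.
So JalP is produced and active.
No repressor is bound and JalP is active, so *vorW* is transcribed.
So VorW is produced and active.
With repressor VorW bound, *kulK* is not transcribed.
So KulK is not produced.
c-di-GMP is absent, so GixA is inactive.
No repressor is bound and GorC is active, so *holQ* is transcribed.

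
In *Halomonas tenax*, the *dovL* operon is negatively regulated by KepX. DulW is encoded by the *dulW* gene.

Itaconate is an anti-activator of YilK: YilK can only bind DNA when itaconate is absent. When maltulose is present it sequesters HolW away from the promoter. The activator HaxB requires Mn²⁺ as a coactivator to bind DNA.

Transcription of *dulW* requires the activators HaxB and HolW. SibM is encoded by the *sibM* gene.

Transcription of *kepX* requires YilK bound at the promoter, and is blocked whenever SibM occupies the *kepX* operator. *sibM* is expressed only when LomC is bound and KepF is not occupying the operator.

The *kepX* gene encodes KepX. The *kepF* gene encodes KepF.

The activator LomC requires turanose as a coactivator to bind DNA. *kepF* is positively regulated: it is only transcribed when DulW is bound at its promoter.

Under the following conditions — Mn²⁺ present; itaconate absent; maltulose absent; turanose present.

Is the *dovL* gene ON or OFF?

OFF

Mn²⁺ is present, so HaxB is active.
Maltulose is absent, so HolW is active.
No repressor is bound and HaxB and HolW are active, so *dulW* is transcribed.
So DulW is produced and active.
No repressor is bound and DulW is active, so *kepF* is transcribed.
So KepF is produced and active.
Turanose is present, so LomC is active.
With repressor KepF bound, *sibM* is not transcribed.
So SibM is not produced.
Itaconate is absent, so YilK is active.
No repressor is bound and YilK is active, so *kepX* is transcribed.
So KepX is produced and active.
With repressor KepX bound, *dovL* is not transcribed.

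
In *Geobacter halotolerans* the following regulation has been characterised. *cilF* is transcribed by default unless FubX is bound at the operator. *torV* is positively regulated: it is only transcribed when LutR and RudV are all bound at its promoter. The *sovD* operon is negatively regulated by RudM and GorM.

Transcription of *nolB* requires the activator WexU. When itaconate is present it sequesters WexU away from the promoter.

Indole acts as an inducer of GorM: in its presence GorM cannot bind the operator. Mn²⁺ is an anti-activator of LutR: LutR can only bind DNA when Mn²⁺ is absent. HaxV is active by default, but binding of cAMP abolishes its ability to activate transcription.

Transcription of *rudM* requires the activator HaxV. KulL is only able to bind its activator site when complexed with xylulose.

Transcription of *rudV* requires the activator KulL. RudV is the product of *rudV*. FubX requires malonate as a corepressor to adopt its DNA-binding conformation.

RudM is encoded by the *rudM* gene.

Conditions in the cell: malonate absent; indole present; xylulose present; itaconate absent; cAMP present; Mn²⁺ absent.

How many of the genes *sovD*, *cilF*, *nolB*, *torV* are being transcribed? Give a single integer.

cAMP is present, so HaxV is inactive.
Required activator HaxV is absent, so *rudM* is not transcribed.
So RudM is not produced.
Indole is present, so GorM is inactive.
With no repressor bound, *sovD* is transcribed.
→ *sovD* is ON.
Malonate is absent, so FubX is inactive.
With no repressor bound, *cilF* is transcribed.
→ *cilF* is ON.
Itaconate is absent, so WexU is active.
No repressor is bound and WexU is active, so *nolB* is transcribed.
→ *nolB* is ON.
Mn²⁺ is absent, so LutR is active.
Xylulose is present, so KulL is active.
No repressor is bound and KulL is active, so *rudV* is transcribed.
So RudV is produced and active.
No repressor is bound and LutR and RudV are active, so *torV* is transcribed.
→ *torV* is ON.
4 of the 4 genes are transcribed.

4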